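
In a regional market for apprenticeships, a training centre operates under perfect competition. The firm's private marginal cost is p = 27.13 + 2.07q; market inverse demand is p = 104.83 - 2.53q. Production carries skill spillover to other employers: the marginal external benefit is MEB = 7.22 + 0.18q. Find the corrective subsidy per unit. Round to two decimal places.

Social marginal cost = private MC − MEB = 19.91 + 1.89q.
Set SMC = demand: 19.91 + 1.89q = 104.83 - 2.53q → q* = 19.2127.
The Pigouvian subsidy equals MEB at q*: 7.22 + 0.18×19.2127 = 10.6783.

subsidy = 10.68 per unit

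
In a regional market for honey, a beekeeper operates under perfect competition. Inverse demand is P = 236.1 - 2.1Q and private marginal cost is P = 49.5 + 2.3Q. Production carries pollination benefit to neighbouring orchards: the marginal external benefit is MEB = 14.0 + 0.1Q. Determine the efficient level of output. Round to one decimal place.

Q* = 46.7

Social marginal cost = private MC − MEB = 35.5 + 2.2Q.
Set SMC = demand: 35.5 + 2.2Q = 236.1 - 2.1Q → Q* = 46.6512.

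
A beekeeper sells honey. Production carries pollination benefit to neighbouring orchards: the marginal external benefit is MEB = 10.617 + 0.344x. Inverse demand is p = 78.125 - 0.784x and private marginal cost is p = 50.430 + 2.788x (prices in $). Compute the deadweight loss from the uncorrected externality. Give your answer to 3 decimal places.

Market equilibrium (private): 50.430 + 2.788x = 78.125 - 0.784x → x_m = 7.7534.
Social marginal cost = private MC − MEB = 39.813 + 2.444x.
Set SMC = demand: 39.813 + 2.444x = 78.125 - 0.784x → x* = 11.8686.
The welfare-loss triangle has base |x_m − x*| and height MEB(x_m) (the vertical gap between SMC and demand is zero at x* and MEB at x_m).
DWL = ½ × 4.1152 × 13.2842 = 27.3336.

DWL = $27.334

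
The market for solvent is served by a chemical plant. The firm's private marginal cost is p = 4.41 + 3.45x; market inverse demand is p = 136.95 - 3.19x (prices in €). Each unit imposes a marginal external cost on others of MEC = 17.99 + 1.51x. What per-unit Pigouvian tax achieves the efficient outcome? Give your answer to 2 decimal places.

tax = €39.21 per unit

Social marginal cost = private MC + MEC = 22.40 + 4.96x.
Set SMC = demand: 22.40 + 4.96x = 136.95 - 3.19x → x* = 14.0552.
The Pigouvian tax equals MEC at x*: 17.99 + 1.51×14.0552 = 39.2134.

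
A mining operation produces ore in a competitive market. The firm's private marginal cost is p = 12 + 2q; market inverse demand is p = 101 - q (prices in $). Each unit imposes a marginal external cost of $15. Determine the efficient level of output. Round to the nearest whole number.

q* = 25

Social marginal cost = private MC + MEC = 27 + 2q.
Set SMC = demand: 27 + 2q = 101 - q → q* = 24.6667.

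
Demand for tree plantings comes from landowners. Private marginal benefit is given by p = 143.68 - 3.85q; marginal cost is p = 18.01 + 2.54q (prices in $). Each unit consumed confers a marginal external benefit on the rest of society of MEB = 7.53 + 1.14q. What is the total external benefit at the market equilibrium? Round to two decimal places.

Market equilibrium (private): 18.01 + 2.54q = 143.68 - 3.85q → q_m = 19.6667.
Total external benefit = ∫₀^{q_m} (7.53 + 1.14q) dq = 7.53×19.6667 + ½×1.14×19.6667² = 368.5543.

$368.55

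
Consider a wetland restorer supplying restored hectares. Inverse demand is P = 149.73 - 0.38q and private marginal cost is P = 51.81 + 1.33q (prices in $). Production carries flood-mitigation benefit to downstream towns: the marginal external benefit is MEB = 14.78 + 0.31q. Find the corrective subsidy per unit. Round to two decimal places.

Social marginal cost = private MC − MEB = 37.03 + 1.02q.
Set SMC = demand: 37.03 + 1.02q = 149.73 - 0.38q → q* = 80.5000.
The Pigouvian subsidy equals MEB at q*: 14.78 + 0.31×80.5000 = 39.7350.

subsidy = $39.74 per unit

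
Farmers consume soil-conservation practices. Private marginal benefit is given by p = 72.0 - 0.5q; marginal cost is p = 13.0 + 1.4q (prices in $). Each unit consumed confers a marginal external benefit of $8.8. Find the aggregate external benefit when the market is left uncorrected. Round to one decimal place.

Market equilibrium (private): 13.0 + 1.4q = 72.0 - 0.5q → q_m = 31.0526.
Total external benefit = MEB × q_m = 8.8 × 31.0526 = 273.2629.

$273.3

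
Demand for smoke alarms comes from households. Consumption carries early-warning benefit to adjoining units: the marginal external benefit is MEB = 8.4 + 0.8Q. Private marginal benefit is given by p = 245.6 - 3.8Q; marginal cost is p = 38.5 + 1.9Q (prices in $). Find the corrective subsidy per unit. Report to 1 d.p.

Social marginal benefit = demand + MEB = 254.0 - 3.0Q.
Set SMB = MC: 254.0 - 3.0Q = 38.5 + 1.9Q → Q* = 43.9796.
The Pigouvian subsidy equals MEB at Q*: 8.4 + 0.8×43.9796 = 43.5837.

subsidy = $43.6 per unit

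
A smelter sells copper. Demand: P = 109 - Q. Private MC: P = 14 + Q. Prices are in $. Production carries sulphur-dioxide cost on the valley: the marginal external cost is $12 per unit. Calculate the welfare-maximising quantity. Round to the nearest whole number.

Social marginal cost = private MC + MEC = 26 + Q.
Set SMC = demand: 26 + Q = 109 - Q → Q* = 41.5000.

Q* = 42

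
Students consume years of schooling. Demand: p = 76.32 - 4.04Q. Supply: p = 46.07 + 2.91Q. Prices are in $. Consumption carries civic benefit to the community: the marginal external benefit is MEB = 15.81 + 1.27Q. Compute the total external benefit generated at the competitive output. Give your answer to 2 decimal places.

$80.84

Market equilibrium (private): 46.07 + 2.91Q = 76.32 - 4.04Q → Q_m = 4.3525.
Total external benefit = ∫₀^{Q_m} (15.81 + 1.27Q) dQ = 15.81×4.3525 + ½×1.27×4.3525² = 80.8426.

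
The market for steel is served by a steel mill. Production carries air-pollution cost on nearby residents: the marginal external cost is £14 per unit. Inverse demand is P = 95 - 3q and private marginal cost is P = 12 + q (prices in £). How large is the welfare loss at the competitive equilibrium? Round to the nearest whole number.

DWL = £25

Market equilibrium (private): 12 + q = 95 - 3q → q_m = 20.7500.
Social marginal cost = private MC + MEC = 26 + q.
Set SMC = demand: 26 + q = 95 - 3q → q* = 17.2500.
The loss is the area between SMC and demand from q* to q_m; with linear curves that's a triangle of height MEC(q_m).
DWL = ½ × 3.5000 × 14.0000 = 24.5000.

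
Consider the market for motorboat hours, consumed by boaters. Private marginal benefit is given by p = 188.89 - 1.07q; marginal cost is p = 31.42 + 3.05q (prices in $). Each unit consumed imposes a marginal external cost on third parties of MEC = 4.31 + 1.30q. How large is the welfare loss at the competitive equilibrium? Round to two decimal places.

DWL = $268.98

Market equilibrium (private): 31.42 + 3.05q = 188.89 - 1.07q → q_m = 38.2209.
Social marginal benefit = demand − MEC = 184.58 - 2.37q.
Set SMB = MC: 184.58 - 2.37q = 31.42 + 3.05q → q* = 28.2583.
The loss is the area between SMB and MC from q* to q_m; with linear curves that's a triangle of height MEC(q_m).
DWL = ½ × 9.9626 × 53.9971 = 268.9758.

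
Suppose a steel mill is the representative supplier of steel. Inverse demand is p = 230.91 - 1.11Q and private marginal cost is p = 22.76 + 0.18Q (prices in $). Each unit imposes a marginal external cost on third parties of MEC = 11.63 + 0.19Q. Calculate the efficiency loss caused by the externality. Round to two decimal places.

DWL = $604.14

Market equilibrium (private): 22.76 + 0.18Q = 230.91 - 1.11Q → Q_m = 161.3566.
Social marginal cost = private MC + MEC = 34.39 + 0.37Q.
Set SMC = demand: 34.39 + 0.37Q = 230.91 - 1.11Q → Q* = 132.7838.
Between Q* and Q_m the wedge SMC − demand runs linearly from 0 to MEC(Q_m), so the loss is a triangle.
DWL = ½ × 28.5728 × 42.2878 = 604.1404.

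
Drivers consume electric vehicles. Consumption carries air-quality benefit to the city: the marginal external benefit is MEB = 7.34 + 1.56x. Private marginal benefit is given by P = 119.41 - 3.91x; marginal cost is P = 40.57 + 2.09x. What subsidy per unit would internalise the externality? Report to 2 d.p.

Social marginal benefit = demand + MEB = 126.75 - 2.35x.
Set SMB = MC: 126.75 - 2.35x = 40.57 + 2.09x → x* = 19.4099.
The Pigouvian subsidy equals MEB at x*: 7.34 + 1.56×19.4099 = 37.6194.

subsidy = 37.62 per unit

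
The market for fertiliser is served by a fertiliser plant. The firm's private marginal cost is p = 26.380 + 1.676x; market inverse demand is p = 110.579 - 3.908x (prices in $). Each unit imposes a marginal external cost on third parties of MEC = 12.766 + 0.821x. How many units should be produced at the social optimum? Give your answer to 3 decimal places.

Social marginal cost = private MC + MEC = 39.146 + 2.497x.
Set SMC = demand: 39.146 + 2.497x = 110.579 - 3.908x → x* = 11.1527.

x* = 11.153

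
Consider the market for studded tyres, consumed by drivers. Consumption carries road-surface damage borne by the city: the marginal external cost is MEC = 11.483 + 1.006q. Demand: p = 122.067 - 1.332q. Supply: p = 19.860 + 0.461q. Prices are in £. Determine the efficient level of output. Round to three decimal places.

Social marginal benefit = demand − MEC = 110.584 - 2.338q.
Set SMB = MC: 110.584 - 2.338q = 19.860 + 0.461q → q* = 32.4130.

q* = 32.413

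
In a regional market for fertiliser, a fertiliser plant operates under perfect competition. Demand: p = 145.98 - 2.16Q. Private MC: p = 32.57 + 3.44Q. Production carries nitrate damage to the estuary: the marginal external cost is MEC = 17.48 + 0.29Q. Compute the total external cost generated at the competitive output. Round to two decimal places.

Market equilibrium (private): 32.57 + 3.44Q = 145.98 - 2.16Q → Q_m = 20.2518.
Total external cost = ∫₀^{Q_m} (17.48 + 0.29Q) dQ = 17.48×20.2518 + ½×0.29×20.2518² = 413.4711.

413.47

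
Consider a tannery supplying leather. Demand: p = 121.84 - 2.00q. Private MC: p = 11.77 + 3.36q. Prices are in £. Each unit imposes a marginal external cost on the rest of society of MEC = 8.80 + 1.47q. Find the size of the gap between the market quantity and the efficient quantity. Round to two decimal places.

5.71 units

Market equilibrium (private): 11.77 + 3.36q = 121.84 - 2.00q → q_m = 20.5354.
Social marginal cost = private MC + MEC = 20.57 + 4.83q.
Set SMC = demand: 20.57 + 4.83q = 121.84 - 2.00q → q* = 14.8272.
Gap = |20.5354 − 14.8272| = 5.7082.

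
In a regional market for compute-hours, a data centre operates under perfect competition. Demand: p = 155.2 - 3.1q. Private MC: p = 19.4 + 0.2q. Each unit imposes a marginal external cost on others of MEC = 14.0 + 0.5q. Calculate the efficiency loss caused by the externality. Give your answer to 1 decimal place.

Market equilibrium (private): 19.4 + 0.2q = 155.2 - 3.1q → q_m = 41.1515.
Social marginal cost = private MC + MEC = 33.4 + 0.7q.
Set SMC = demand: 33.4 + 0.7q = 155.2 - 3.1q → q* = 32.0526.
Between q* and q_m the wedge SMC − demand runs linearly from 0 to MEC(q_m), so the loss is a triangle.
DWL = ½ × 9.0989 × 34.5758 = 157.3009.

DWL = 157.3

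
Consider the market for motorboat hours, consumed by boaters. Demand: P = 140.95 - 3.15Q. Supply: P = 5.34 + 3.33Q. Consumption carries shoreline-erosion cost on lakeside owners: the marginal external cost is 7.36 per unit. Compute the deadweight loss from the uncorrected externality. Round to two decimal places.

Market equilibrium (private): 5.34 + 3.33Q = 140.95 - 3.15Q → Q_m = 20.9275.
Social marginal benefit = demand − MEC = 133.59 - 3.15Q.
Set SMB = MC: 133.59 - 3.15Q = 5.34 + 3.33Q → Q* = 19.7917.
The loss is the area between SMB and MC from Q* to Q_m; with linear curves that's a triangle of height MEC(Q_m).
DWL = ½ × 1.1358 × 7.3600 = 4.1797.

DWL = 4.18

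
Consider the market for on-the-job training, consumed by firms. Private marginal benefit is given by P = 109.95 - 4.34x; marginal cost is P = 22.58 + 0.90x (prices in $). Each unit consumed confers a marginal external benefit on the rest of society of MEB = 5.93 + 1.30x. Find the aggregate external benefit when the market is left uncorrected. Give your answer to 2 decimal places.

Market equilibrium (private): 22.58 + 0.90x = 109.95 - 4.34x → x_m = 16.6737.
Total external benefit = ∫₀^{x_m} (5.93 + 1.30x) dx = 5.93×16.6737 + ½×1.30×16.6737² = 279.5830.

$279.58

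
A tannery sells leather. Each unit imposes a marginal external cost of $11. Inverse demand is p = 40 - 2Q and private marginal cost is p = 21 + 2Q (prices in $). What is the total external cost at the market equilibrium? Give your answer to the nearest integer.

$52

Market equilibrium (private): 21 + 2Q = 40 - 2Q → Q_m = 4.7500.
Total external cost = MEC × Q_m = 11 × 4.7500 = 52.2500.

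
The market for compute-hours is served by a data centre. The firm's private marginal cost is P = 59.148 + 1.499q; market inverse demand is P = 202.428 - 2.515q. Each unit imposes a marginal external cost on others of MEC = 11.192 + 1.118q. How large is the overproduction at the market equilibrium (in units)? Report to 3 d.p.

9.957 units

Market equilibrium (private): 59.148 + 1.499q = 202.428 - 2.515q → q_m = 35.6951.
Social marginal cost = private MC + MEC = 70.340 + 2.617q.
Set SMC = demand: 70.340 + 2.617q = 202.428 - 2.515q → q* = 25.7381.
Gap = |35.6951 − 25.7381| = 9.9570.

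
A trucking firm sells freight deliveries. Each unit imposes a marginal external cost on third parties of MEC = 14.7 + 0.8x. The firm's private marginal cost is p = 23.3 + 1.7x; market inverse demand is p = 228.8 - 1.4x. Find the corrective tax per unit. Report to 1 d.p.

Social marginal cost = private MC + MEC = 38.0 + 2.5x.
Set SMC = demand: 38.0 + 2.5x = 228.8 - 1.4x → x* = 48.9231.
The Pigouvian tax equals MEC at x*: 14.7 + 0.8×48.9231 = 53.8385.

tax = 53.8 per unit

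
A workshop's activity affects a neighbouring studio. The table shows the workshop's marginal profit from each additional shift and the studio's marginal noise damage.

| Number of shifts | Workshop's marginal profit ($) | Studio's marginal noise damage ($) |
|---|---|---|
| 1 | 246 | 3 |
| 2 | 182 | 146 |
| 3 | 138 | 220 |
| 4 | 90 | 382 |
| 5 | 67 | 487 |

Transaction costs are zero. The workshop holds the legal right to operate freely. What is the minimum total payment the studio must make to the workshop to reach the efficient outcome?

$295

Left alone the workshop would choose level 5 (marginal profit stays positive).
Efficient level: k* = 2 (marginal profit ≥ marginal noise damage through 2).
The studio must at least cover the workshop's forgone profit from cutting 5→2: 138 + 90 + 67 = 295.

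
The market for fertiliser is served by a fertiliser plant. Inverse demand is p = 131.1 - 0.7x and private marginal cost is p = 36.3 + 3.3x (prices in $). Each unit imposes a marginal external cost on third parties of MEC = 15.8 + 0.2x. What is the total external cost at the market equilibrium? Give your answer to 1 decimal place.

Market equilibrium (private): 36.3 + 3.3x = 131.1 - 0.7x → x_m = 23.7000.
Total external cost = ∫₀^{x_m} (15.8 + 0.2x) dx = 15.8×23.7000 + ½×0.2×23.7000² = 430.6290.

$430.6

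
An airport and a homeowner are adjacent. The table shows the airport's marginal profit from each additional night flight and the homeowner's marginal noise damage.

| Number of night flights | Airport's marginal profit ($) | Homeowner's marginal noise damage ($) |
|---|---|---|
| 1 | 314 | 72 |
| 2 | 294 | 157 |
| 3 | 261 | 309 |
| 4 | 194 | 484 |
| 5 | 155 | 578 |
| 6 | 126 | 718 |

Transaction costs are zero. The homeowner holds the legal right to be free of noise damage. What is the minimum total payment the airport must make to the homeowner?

$229

Efficient level: marginal profit ≥ marginal noise damage through level 2, so k* = 2.
With the homeowner holding the right, the airport must at least compensate total damage at k*: 72 + 157 = 229.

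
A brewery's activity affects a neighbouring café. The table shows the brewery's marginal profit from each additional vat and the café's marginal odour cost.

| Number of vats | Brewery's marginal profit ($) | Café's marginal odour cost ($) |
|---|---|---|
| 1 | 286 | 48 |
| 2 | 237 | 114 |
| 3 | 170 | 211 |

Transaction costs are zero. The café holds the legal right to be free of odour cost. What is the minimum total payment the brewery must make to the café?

Efficient level: marginal profit ≥ marginal odour cost through level 2, so k* = 2.
With the café holding the right, the brewery must at least compensate total damage at k*: 48 + 114 = 162.

$162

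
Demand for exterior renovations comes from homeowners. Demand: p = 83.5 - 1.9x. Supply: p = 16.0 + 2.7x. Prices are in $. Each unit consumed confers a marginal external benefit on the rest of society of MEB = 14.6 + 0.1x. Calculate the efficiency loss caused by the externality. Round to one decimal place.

Market equilibrium (private): 16.0 + 2.7x = 83.5 - 1.9x → x_m = 14.6739.
Social marginal benefit = demand + MEB = 98.1 - 1.8x.
Set SMB = MC: 98.1 - 1.8x = 16.0 + 2.7x → x* = 18.2444.
The loss is the area between SMB and MC from x* to x_m; with linear curves that's a triangle of height MEB(x_m).
DWL = ½ × 3.5705 × 16.0674 = 28.6843.

DWL = $28.7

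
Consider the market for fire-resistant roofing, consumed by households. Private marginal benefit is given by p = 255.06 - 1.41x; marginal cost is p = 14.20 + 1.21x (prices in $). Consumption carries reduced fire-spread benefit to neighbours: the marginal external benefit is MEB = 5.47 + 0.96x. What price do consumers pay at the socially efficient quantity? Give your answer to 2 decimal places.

Social marginal benefit = demand + MEB = 260.53 - 0.45x.
Set SMB = MC: 260.53 - 0.45x = 14.20 + 1.21x → x* = 148.3916.
Consumer price on the demand curve at x*: 255.06 − 1.41×148.3916 = 45.8278.

P = $45.83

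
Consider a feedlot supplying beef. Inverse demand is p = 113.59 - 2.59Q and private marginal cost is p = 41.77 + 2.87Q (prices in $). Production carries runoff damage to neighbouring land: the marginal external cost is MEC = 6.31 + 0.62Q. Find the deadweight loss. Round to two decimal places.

Market equilibrium (private): 41.77 + 2.87Q = 113.59 - 2.59Q → Q_m = 13.1538.
Social marginal cost = private MC + MEC = 48.08 + 3.49Q.
Set SMC = demand: 48.08 + 3.49Q = 113.59 - 2.59Q → Q* = 10.7747.
The loss is the area between SMC and demand from Q* to Q_m; with linear curves that's a triangle of height MEC(Q_m).
DWL = ½ × 2.3791 × 14.4654 = 17.2073.

DWL = $17.21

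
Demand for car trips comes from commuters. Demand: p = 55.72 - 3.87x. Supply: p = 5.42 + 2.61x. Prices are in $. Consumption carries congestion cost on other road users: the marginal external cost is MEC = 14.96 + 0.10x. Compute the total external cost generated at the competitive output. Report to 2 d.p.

$119.14

Market equilibrium (private): 5.42 + 2.61x = 55.72 - 3.87x → x_m = 7.7623.
Total external cost = ∫₀^{x_m} (14.96 + 0.10x) dx = 14.96×7.7623 + ½×0.10×7.7623² = 119.1367.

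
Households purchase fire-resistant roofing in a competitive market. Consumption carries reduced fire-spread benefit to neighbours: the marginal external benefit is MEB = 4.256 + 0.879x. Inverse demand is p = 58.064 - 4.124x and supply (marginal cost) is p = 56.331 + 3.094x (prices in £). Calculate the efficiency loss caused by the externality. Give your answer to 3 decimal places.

DWL = £1.574

Market equilibrium (private): 56.331 + 3.094x = 58.064 - 4.124x → x_m = 0.2401.
Social marginal benefit = demand + MEB = 62.320 - 3.245x.
Set SMB = MC: 62.320 - 3.245x = 56.331 + 3.094x → x* = 0.9448.
The loss is the area between SMB and MC from x* to x_m; with linear curves that's a triangle of height MEB(x_m).
DWL = ½ × 0.7047 × 4.4670 = 1.5739.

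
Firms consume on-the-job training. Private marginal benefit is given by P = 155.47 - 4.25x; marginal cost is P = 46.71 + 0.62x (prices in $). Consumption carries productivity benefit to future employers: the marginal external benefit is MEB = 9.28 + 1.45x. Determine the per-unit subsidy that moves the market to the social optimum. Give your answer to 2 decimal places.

subsidy = $59.33 per unit

Social marginal benefit = demand + MEB = 164.75 - 2.80x.
Set SMB = MC: 164.75 - 2.80x = 46.71 + 0.62x → x* = 34.5146.
The Pigouvian subsidy equals MEB at x*: 9.28 + 1.45×34.5146 = 59.3262.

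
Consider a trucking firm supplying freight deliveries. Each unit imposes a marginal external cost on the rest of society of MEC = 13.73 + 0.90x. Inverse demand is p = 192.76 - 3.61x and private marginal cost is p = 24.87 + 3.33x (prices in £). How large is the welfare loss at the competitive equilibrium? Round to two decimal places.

Market equilibrium (private): 24.87 + 3.33x = 192.76 - 3.61x → x_m = 24.1916.
Social marginal cost = private MC + MEC = 38.60 + 4.23x.
Set SMC = demand: 38.60 + 4.23x = 192.76 - 3.61x → x* = 19.6633.
The loss is the area between SMC and demand from x* to x_m; with linear curves that's a triangle of height MEC(x_m).
DWL = ½ × 4.5283 × 35.5025 = 80.3830.

DWL = £80.38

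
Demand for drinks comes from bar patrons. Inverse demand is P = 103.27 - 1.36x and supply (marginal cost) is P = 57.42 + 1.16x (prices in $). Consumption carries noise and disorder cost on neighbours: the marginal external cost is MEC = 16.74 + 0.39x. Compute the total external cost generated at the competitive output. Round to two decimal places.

Market equilibrium (private): 57.42 + 1.16x = 103.27 - 1.36x → x_m = 18.1944.
Total external cost = ∫₀^{x_m} (16.74 + 0.39x) dx = 16.74×18.1944 + ½×0.39×18.1944² = 369.1263.

$369.13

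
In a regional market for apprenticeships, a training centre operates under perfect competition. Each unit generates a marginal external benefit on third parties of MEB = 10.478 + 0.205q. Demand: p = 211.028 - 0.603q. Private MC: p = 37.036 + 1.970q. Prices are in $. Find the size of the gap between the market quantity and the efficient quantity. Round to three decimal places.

Market equilibrium (private): 37.036 + 1.970q = 211.028 - 0.603q → q_m = 67.6222.
Social marginal cost = private MC − MEB = 26.558 + 1.765q.
Set SMC = demand: 26.558 + 1.765q = 211.028 - 0.603q → q* = 77.9012.
Gap = |67.6222 − 77.9012| = 10.2790.

10.279 units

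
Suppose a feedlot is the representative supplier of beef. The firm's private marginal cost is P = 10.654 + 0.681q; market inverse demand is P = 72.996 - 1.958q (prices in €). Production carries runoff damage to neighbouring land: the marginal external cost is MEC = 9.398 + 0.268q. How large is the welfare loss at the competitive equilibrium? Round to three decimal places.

DWL = €42.553

Market equilibrium (private): 10.654 + 0.681q = 72.996 - 1.958q → q_m = 23.6233.
Social marginal cost = private MC + MEC = 20.052 + 0.949q.
Set SMC = demand: 20.052 + 0.949q = 72.996 - 1.958q → q* = 18.2126.
Height of the DWL triangle at q_m is SMC(q_m) − demand(q_m) = MEC(q_m) = 15.7291.
DWL = ½ × 5.4107 × 15.7291 = 42.5527.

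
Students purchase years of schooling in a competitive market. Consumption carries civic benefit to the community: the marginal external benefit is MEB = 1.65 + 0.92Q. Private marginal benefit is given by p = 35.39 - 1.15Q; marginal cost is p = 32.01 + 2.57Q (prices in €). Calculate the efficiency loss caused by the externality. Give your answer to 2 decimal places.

DWL = €1.10

Market equilibrium (private): 32.01 + 2.57Q = 35.39 - 1.15Q → Q_m = 0.9086.
Social marginal benefit = demand + MEB = 37.04 - 0.23Q.
Set SMB = MC: 37.04 - 0.23Q = 32.01 + 2.57Q → Q* = 1.7964.
Height of the DWL triangle at Q_m is SMB(Q_m) − MC(Q_m) = MEB(Q_m) = 2.4859.
DWL = ½ × 0.8878 × 2.4859 = 1.1035.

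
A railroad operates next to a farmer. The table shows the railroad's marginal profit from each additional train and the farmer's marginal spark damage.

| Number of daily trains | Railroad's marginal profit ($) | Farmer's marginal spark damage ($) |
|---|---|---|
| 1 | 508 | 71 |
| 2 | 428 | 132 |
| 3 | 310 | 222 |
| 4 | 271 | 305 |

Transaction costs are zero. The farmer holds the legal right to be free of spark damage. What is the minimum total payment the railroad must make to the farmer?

$425

Efficient level: marginal profit ≥ marginal spark damage through level 3, so k* = 3.
With the farmer holding the right, the railroad must at least compensate total damage at k*: 71 + 132 + 222 = 425.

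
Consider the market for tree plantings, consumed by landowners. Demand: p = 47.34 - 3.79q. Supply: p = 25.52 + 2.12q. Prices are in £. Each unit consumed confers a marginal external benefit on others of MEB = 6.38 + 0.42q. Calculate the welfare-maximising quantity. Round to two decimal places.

Social marginal benefit = demand + MEB = 53.72 - 3.37q.
Set SMB = MC: 53.72 - 3.37q = 25.52 + 2.12q → q* = 5.1366.

q* = 5.14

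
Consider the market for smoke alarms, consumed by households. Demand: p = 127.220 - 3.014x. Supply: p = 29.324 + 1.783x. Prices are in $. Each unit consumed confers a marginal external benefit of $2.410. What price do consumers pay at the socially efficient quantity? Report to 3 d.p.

Social marginal benefit = demand + MEB = 129.630 - 3.014x.
Set SMB = MC: 129.630 - 3.014x = 29.324 + 1.783x → x* = 20.9102.
Consumer price on the demand curve at x*: 127.220 − 3.014×20.9102 = 64.1967.

P = $64.197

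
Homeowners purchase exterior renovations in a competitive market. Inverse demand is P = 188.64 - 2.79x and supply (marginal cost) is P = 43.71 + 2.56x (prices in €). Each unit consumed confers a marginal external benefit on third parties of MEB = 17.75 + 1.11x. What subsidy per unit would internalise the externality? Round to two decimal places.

Social marginal benefit = demand + MEB = 206.39 - 1.68x.
Set SMB = MC: 206.39 - 1.68x = 43.71 + 2.56x → x* = 38.3679.
The Pigouvian subsidy equals MEB at x*: 17.75 + 1.11×38.3679 = 60.3384.

subsidy = €60.34 per unit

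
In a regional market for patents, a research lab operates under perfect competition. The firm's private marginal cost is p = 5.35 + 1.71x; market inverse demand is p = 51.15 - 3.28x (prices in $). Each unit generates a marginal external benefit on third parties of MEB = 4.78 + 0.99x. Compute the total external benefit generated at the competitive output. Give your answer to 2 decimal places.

$85.57

Market equilibrium (private): 5.35 + 1.71x = 51.15 - 3.28x → x_m = 9.1784.
Total external benefit = ∫₀^{x_m} (4.78 + 0.99x) dx = 4.78×9.1784 + ½×0.99×9.1784² = 85.5731.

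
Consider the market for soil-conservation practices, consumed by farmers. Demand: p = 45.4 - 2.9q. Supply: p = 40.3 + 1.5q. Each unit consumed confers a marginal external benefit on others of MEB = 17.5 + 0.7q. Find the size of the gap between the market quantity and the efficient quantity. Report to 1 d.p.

Market equilibrium (private): 40.3 + 1.5q = 45.4 - 2.9q → q_m = 1.1591.
Social marginal benefit = demand + MEB = 62.9 - 2.2q.
Set SMB = MC: 62.9 - 2.2q = 40.3 + 1.5q → q* = 6.1081.
Gap = |1.1591 − 6.1081| = 4.9490.

4.9 units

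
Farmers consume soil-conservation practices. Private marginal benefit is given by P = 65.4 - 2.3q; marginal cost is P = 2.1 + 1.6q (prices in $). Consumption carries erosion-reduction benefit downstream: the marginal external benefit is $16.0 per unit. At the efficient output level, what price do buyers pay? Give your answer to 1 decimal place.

P = $18.6

Social marginal benefit = demand + MEB = 81.4 - 2.3q.
Set SMB = MC: 81.4 - 2.3q = 2.1 + 1.6q → q* = 20.3333.
Consumer price on the demand curve at q*: 65.4 − 2.3×20.3333 = 18.6334.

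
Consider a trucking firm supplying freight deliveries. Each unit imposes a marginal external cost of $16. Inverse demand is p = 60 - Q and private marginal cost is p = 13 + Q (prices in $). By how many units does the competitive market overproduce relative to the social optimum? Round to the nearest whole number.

Market equilibrium (private): 13 + Q = 60 - Q → Q_m = 23.5000.
Social marginal cost = private MC + MEC = 29 + Q.
Set SMC = demand: 29 + Q = 60 - Q → Q* = 15.5000.
Gap = |23.5000 − 15.5000| = 8.0000.

8 units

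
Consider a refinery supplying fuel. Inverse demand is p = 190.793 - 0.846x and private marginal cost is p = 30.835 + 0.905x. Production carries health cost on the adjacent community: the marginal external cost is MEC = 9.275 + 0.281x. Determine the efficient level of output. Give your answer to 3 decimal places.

x* = 74.155

Social marginal cost = private MC + MEC = 40.110 + 1.186x.
Set SMC = demand: 40.110 + 1.186x = 190.793 - 0.846x → x* = 74.1550.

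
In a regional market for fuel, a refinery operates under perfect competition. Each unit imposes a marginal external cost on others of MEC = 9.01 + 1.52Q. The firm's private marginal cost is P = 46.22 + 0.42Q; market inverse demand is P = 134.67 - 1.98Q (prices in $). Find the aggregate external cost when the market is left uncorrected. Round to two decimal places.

$1364.31

Market equilibrium (private): 46.22 + 0.42Q = 134.67 - 1.98Q → Q_m = 36.8542.
Total external cost = ∫₀^{Q_m} (9.01 + 1.52Q) dQ = 9.01×36.8542 + ½×1.52×36.8542² = 1364.3127.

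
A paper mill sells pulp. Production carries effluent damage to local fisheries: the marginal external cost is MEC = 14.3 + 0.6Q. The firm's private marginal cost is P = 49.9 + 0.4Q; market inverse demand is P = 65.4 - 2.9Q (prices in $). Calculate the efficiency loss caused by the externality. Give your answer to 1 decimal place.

Market equilibrium (private): 49.9 + 0.4Q = 65.4 - 2.9Q → Q_m = 4.6970.
Social marginal cost = private MC + MEC = 64.2 + Q.
Set SMC = demand: 64.2 + Q = 65.4 - 2.9Q → Q* = 0.3077.
The welfare-loss triangle has base |Q_m − Q*| and height MEC(Q_m) (the vertical gap between SMC and demand is zero at Q* and MEC at Q_m).
DWL = ½ × 4.3893 × 17.1182 = 37.5685.

DWL = $37.6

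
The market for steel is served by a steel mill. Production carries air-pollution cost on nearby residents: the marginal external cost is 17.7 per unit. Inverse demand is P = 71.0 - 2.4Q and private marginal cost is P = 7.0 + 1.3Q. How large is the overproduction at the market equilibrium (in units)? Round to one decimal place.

Market equilibrium (private): 7.0 + 1.3Q = 71.0 - 2.4Q → Q_m = 17.2973.
Social marginal cost = private MC + MEC = 24.7 + 1.3Q.
Set SMC = demand: 24.7 + 1.3Q = 71.0 - 2.4Q → Q* = 12.5135.
Gap = |17.2973 − 12.5135| = 4.7838.

4.8 units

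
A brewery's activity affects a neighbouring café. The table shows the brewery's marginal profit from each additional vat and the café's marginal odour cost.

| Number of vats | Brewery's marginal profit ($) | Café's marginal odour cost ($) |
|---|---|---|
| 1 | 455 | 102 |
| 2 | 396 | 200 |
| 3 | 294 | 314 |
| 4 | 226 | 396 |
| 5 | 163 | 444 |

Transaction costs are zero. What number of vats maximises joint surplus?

Bargaining reaches the level where marginal profit last exceeds marginal odour cost.
That holds through level 2 (396 ≥ 200) but not at 3 (294 < 314).

2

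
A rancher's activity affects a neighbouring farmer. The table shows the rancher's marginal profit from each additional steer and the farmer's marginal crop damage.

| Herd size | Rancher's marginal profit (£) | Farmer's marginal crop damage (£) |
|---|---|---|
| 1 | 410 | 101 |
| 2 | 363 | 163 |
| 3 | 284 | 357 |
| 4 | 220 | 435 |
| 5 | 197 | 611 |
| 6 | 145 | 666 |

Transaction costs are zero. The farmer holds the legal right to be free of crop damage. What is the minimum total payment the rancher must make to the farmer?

£264

Efficient level: marginal profit ≥ marginal crop damage through level 2, so k* = 2.
With the farmer holding the right, the rancher must at least compensate total damage at k*: 101 + 163 = 264.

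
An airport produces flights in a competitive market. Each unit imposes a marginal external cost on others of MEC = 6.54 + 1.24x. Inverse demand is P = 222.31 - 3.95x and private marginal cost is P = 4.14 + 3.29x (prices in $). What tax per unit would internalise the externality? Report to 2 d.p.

Social marginal cost = private MC + MEC = 10.68 + 4.53x.
Set SMC = demand: 10.68 + 4.53x = 222.31 - 3.95x → x* = 24.9564.
The Pigouvian tax equals MEC at x*: 6.54 + 1.24×24.9564 = 37.4859.

tax = $37.49 per unit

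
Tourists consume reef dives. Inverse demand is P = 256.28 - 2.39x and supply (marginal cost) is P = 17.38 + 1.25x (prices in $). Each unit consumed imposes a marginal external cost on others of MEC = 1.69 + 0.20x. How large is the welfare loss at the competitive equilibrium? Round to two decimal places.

DWL = $28.58

Market equilibrium (private): 17.38 + 1.25x = 256.28 - 2.39x → x_m = 65.6319.
Social marginal benefit = demand − MEC = 254.59 - 2.59x.
Set SMB = MC: 254.59 - 2.59x = 17.38 + 1.25x → x* = 61.7734.
The loss is the area between SMB and MC from x* to x_m; with linear curves that's a triangle of height MEC(x_m).
DWL = ½ × 3.8585 × 14.8164 = 28.5845.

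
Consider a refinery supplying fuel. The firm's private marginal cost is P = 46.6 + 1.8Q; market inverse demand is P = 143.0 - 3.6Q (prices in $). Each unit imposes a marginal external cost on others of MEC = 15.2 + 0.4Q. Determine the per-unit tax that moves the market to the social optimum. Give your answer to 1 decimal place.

Social marginal cost = private MC + MEC = 61.8 + 2.2Q.
Set SMC = demand: 61.8 + 2.2Q = 143.0 - 3.6Q → Q* = 14.0000.
The Pigouvian tax equals MEC at Q*: 15.2 + 0.4×14.0000 = 20.8000.

tax = $20.8 per unit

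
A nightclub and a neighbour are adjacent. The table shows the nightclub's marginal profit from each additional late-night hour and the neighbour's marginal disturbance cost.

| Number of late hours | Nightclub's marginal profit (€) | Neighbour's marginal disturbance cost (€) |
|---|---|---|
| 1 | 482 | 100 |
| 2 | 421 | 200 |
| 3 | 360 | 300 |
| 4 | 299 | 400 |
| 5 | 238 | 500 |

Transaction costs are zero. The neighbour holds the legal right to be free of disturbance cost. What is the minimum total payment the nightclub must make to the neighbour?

€600

Efficient level: marginal profit ≥ marginal disturbance cost through level 3, so k* = 3.
With the neighbour holding the right, the nightclub must at least compensate total damage at k*: 100 + 200 + 300 = 600.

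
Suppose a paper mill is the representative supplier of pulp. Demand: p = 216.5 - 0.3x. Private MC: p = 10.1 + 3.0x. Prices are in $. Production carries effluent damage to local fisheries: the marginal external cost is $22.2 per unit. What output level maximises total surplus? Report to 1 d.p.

x* = 55.8

Social marginal cost = private MC + MEC = 32.3 + 3.0x.
Set SMC = demand: 32.3 + 3.0x = 216.5 - 0.3x → x* = 55.8182.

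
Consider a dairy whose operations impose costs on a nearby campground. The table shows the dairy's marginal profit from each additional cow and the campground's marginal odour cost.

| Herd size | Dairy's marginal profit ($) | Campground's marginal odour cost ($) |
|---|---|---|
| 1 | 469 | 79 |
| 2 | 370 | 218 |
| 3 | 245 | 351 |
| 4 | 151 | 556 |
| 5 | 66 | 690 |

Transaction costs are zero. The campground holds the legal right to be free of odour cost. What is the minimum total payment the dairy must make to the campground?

$297

Efficient level: marginal profit ≥ marginal odour cost through level 2, so k* = 2.
With the campground holding the right, the dairy must at least compensate total damage at k*: 79 + 218 = 297.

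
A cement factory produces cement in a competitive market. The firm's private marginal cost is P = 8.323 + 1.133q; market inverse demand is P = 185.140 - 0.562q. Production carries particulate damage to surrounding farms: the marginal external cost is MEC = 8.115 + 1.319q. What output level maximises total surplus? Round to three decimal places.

q* = 55.973

Social marginal cost = private MC + MEC = 16.438 + 2.452q.
Set SMC = demand: 16.438 + 2.452q = 185.140 - 0.562q → q* = 55.9728.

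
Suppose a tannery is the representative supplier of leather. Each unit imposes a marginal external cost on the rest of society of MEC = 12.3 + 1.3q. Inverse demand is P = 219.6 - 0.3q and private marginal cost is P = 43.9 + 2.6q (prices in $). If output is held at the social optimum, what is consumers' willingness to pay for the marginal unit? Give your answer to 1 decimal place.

P = $207.9

Social marginal cost = private MC + MEC = 56.2 + 3.9q.
Set SMC = demand: 56.2 + 3.9q = 219.6 - 0.3q → q* = 38.9048.
Consumer price on the demand curve at q*: 219.6 − 0.3×38.9048 = 207.9286.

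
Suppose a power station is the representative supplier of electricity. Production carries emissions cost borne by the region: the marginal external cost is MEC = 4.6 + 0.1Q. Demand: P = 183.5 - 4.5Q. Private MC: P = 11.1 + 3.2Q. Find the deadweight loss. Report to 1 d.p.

DWL = 3.0

Market equilibrium (private): 11.1 + 3.2Q = 183.5 - 4.5Q → Q_m = 22.3896.
Social marginal cost = private MC + MEC = 15.7 + 3.3Q.
Set SMC = demand: 15.7 + 3.3Q = 183.5 - 4.5Q → Q* = 21.5128.
Height of the DWL triangle at Q_m is SMC(Q_m) − demand(Q_m) = MEC(Q_m) = 6.8390.
DWL = ½ × 0.8768 × 6.8390 = 2.9982.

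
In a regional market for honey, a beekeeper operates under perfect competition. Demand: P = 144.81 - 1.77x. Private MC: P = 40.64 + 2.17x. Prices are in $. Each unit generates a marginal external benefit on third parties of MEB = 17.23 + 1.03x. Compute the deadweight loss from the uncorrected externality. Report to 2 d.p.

DWL = $339.67

Market equilibrium (private): 40.64 + 2.17x = 144.81 - 1.77x → x_m = 26.4391.
Social marginal cost = private MC − MEB = 23.41 + 1.14x.
Set SMC = demand: 23.41 + 1.14x = 144.81 - 1.77x → x* = 41.7182.
The loss is the area between SMC and demand from x* to x_m; with linear curves that's a triangle of height MEB(x_m).
DWL = ½ × 15.2791 × 44.4623 = 339.6720.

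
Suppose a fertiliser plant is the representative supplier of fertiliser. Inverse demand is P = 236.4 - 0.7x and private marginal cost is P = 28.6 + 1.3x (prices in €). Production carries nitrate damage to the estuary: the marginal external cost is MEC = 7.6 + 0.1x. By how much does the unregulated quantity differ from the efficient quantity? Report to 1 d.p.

8.6 units

Market equilibrium (private): 28.6 + 1.3x = 236.4 - 0.7x → x_m = 103.9000.
Social marginal cost = private MC + MEC = 36.2 + 1.4x.
Set SMC = demand: 36.2 + 1.4x = 236.4 - 0.7x → x* = 95.3333.
Gap = |103.9000 − 95.3333| = 8.5667.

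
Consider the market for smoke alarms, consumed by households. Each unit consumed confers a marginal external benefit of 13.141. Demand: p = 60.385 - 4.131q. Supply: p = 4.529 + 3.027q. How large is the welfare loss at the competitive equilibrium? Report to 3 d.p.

DWL = 12.062

Market equilibrium (private): 4.529 + 3.027q = 60.385 - 4.131q → q_m = 7.8033.
Social marginal benefit = demand + MEB = 73.526 - 4.131q.
Set SMB = MC: 73.526 - 4.131q = 4.529 + 3.027q → q* = 9.6391.
Height of the DWL triangle at q_m is SMB(q_m) − MC(q_m) = MEB(q_m) = 13.1410.
DWL = ½ × 1.8358 × 13.1410 = 12.0621.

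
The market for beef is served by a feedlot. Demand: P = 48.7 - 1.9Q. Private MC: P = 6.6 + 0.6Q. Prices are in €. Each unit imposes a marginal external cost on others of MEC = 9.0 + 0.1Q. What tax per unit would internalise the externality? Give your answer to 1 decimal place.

tax = €10.3 per unit

Social marginal cost = private MC + MEC = 15.6 + 0.7Q.
Set SMC = demand: 15.6 + 0.7Q = 48.7 - 1.9Q → Q* = 12.7308.
The Pigouvian tax equals MEC at Q*: 9.0 + 0.1×12.7308 = 10.2731.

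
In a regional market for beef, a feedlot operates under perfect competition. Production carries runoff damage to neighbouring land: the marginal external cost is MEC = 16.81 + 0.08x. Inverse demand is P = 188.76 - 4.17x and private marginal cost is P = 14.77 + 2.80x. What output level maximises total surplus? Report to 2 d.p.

Social marginal cost = private MC + MEC = 31.58 + 2.88x.
Set SMC = demand: 31.58 + 2.88x = 188.76 - 4.17x → x* = 22.2950.

x* = 22.30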